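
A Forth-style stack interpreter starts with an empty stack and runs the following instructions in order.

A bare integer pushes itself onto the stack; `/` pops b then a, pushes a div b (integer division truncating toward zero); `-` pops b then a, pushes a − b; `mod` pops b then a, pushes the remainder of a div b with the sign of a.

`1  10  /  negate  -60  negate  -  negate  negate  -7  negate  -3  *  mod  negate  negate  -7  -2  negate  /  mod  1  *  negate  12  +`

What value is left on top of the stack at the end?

12

1      → 1
10     → 1 10
/      → 0
negate → 0
-60    → 0 -60
negate → 0 60
-      → -60
negate → 60
negate → -60
-7     → -60 -7
negate → -60 7
-3     → -60 7 -3
*      → -60 -21
mod    → -18
negate → 18
negate → -18
-7     → -18 -7
-2     → -18 -7 -2
negate → -18 -7 2
/      → -18 -3
mod    → 0
1      → 0 1
*      → 0
negate → 0
12     → 0 12
+      → 12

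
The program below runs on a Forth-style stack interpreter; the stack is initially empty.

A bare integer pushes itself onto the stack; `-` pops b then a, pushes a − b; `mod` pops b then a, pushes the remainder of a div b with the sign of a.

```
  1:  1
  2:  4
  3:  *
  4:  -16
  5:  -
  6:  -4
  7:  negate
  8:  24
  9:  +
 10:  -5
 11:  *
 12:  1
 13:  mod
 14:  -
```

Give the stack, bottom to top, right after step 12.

[20, -140, 1]

1       [1]
4       [1, 4]
*       [4]
-16     [4, -16]
-       [20]
-4      [20, -4]
negate  [20, 4]
24      [20, 4, 24]
+       [20, 28]
-5      [20, 28, -5]
*       [20, -140]
1       [20, -140, 1]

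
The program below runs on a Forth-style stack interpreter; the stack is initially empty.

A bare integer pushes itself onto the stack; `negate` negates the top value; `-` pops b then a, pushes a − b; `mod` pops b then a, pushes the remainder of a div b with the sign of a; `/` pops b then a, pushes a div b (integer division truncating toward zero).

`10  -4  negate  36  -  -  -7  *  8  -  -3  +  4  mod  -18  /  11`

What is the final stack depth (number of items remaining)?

2

10     → 10
-4     → 10 -4
negate → 10 4
36     → 10 4 36
-      → 10 -32
-      → 42
-7     → 42 -7
*      → -294
8      → -294 8
-      → -302
-3     → -302 -3
+      → -305
4      → -305 4
mod    → -1
-18    → -1 -18
/      → 0
11     → 0 11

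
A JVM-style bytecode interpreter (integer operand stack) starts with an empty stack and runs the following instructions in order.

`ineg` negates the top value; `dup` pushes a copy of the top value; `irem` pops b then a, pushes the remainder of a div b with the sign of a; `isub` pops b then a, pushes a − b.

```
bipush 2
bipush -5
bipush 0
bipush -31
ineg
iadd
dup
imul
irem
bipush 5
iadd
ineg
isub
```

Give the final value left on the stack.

2

bipush 2   → 2
bipush -5  → 2 -5
bipush 0   → 2 -5 0
bipush -31 → 2 -5 0 -31
ineg       → 2 -5 0 31
iadd       → 2 -5 31
dup        → 2 -5 31 31
imul       → 2 -5 961
irem       → 2 -5
bipush 5   → 2 -5 5
iadd       → 2 0
ineg       → 2 0
isub       → 2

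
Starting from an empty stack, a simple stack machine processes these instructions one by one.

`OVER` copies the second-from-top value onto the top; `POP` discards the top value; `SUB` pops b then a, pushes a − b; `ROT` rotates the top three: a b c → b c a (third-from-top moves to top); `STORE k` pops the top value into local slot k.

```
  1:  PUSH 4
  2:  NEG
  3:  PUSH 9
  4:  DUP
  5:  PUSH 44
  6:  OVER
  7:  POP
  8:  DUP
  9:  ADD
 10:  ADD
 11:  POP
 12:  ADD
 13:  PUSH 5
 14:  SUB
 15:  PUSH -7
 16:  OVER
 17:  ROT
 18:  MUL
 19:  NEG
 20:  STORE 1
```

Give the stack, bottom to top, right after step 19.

[-7, 0]

PUSH 4   4
NEG      -4
PUSH 9   -4 9
DUP      -4 9 9
PUSH 44  -4 9 9 44
OVER     -4 9 9 44 9
POP      -4 9 9 44
DUP      -4 9 9 44 44
ADD      -4 9 9 88
ADD      -4 9 97
POP      -4 9
ADD      5
PUSH 5   5 5
SUB      0
PUSH -7  0 -7
OVER     0 -7 0
ROT      -7 0 0
MUL      -7 0
NEG      -7 0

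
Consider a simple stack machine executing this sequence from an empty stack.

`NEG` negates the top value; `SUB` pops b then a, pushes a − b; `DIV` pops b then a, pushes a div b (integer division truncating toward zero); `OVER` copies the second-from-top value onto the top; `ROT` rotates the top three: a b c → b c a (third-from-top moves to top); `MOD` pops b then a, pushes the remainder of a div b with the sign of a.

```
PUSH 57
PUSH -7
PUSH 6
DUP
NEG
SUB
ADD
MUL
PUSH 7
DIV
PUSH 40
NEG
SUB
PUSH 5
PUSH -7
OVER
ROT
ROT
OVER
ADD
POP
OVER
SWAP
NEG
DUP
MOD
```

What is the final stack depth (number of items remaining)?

4

PUSH 57 : 57
PUSH -7 : 57 -7
PUSH 6  : 57 -7 6
DUP     : 57 -7 6 6
NEG     : 57 -7 6 -6
SUB     : 57 -7 12
ADD     : 57 5
MUL     : 285
PUSH 7  : 285 7
DIV     : 40
PUSH 40 : 40 40
NEG     : 40 -40
SUB     : 80
PUSH 5  : 80 5
PUSH -7 : 80 5 -7
OVER    : 80 5 -7 5
ROT     : 80 -7 5 5
ROT     : 80 5 5 -7
OVER    : 80 5 5 -7 5
ADD     : 80 5 5 -2
POP     : 80 5 5
OVER    : 80 5 5 5
SWAP    : 80 5 5 5
NEG     : 80 5 5 -5
DUP     : 80 5 5 -5 -5
MOD     : 80 5 5 0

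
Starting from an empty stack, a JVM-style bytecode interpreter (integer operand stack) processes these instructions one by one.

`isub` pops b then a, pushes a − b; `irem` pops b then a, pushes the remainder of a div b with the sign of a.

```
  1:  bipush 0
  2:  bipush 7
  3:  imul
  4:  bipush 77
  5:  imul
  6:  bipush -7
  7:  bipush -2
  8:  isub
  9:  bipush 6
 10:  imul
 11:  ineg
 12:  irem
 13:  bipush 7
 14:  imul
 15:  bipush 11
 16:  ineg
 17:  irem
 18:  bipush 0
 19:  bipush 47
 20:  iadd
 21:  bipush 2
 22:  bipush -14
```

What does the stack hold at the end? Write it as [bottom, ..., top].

bipush 0   → 0
bipush 7   → 0 7
imul       → 0
bipush 77  → 0 77
imul       → 0
bipush -7  → 0 -7
bipush -2  → 0 -7 -2
isub       → 0 -5
bipush 6   → 0 -5 6
imul       → 0 -30
ineg       → 0 30
irem       → 0
bipush 7   → 0 7
imul       → 0
bipush 11  → 0 11
ineg       → 0 -11
irem       → 0
bipush 0   → 0 0
bipush 47  → 0 0 47
iadd       → 0 47
bipush 2   → 0 47 2
bipush -14 → 0 47 2 -14

[0, 47, 2, -14]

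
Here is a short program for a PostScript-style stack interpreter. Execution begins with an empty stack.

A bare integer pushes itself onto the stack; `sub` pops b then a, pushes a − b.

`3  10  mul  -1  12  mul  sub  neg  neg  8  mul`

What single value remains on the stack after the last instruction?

336

3   -> 3
10  -> 3 10
mul -> 30
-1  -> 30 -1
12  -> 30 -1 12
mul -> 30 -12
sub -> 42
neg -> -42
neg -> 42
8   -> 42 8
mul -> 336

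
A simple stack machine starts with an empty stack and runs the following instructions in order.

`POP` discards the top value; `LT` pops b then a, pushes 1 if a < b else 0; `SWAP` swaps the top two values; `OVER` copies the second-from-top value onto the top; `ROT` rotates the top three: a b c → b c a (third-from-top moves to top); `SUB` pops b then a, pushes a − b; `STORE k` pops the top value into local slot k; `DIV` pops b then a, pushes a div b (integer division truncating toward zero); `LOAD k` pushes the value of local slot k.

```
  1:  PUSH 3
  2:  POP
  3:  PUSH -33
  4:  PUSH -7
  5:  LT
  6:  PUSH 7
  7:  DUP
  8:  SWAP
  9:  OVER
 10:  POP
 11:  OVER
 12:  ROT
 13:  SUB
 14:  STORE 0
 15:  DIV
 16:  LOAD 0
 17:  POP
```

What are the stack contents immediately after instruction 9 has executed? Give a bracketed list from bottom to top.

PUSH 3   → [3]
POP      → []
PUSH -33 → [-33]
PUSH -7  → [-33, -7]
LT       → [1]
PUSH 7   → [1, 7]
DUP      → [1, 7, 7]
SWAP     → [1, 7, 7]
OVER     → [1, 7, 7, 7]

[1, 7, 7, 7]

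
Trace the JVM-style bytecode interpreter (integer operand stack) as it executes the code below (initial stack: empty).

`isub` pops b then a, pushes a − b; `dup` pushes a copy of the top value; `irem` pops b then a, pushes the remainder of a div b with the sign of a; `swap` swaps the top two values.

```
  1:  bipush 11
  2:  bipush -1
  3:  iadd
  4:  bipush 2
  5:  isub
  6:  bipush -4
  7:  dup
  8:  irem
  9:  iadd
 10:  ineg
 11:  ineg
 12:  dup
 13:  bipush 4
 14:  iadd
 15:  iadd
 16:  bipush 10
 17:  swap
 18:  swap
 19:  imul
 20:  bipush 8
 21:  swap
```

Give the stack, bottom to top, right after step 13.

[8, 8, 4]

bipush 11  11
bipush -1  11 -1
iadd       10
bipush 2   10 2
isub       8
bipush -4  8 -4
dup        8 -4 -4
irem       8 0
iadd       8
ineg       -8
ineg       8
dup        8 8
bipush 4   8 8 4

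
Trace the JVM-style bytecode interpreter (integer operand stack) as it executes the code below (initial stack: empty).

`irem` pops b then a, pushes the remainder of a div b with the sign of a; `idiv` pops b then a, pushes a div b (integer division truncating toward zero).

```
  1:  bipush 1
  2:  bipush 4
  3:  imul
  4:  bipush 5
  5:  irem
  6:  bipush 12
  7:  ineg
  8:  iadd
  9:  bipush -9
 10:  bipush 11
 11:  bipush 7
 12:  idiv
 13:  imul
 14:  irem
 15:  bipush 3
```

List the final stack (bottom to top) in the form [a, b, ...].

[-8, 3]

bipush 1  → [1]
bipush 4  → [1, 4]
imul      → [4]
bipush 5  → [4, 5]
irem      → [4]
bipush 12 → [4, 12]
ineg      → [4, -12]
iadd      → [-8]
bipush -9 → [-8, -9]
bipush 11 → [-8, -9, 11]
bipush 7  → [-8, -9, 11, 7]
idiv      → [-8, -9, 1]
imul      → [-8, -9]
irem      → [-8]
bipush 3  → [-8, 3]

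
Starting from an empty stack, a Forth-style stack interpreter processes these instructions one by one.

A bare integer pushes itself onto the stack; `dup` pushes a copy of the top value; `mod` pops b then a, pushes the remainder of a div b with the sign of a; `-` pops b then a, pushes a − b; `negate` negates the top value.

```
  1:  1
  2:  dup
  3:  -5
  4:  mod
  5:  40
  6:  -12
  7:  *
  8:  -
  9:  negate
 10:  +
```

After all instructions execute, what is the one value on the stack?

-480

1      → [1]
dup    → [1, 1]
-5     → [1, 1, -5]
mod    → [1, 1]
40     → [1, 1, 40]
-12    → [1, 1, 40, -12]
*      → [1, 1, -480]
-      → [1, 481]
negate → [1, -481]
+      → [-480]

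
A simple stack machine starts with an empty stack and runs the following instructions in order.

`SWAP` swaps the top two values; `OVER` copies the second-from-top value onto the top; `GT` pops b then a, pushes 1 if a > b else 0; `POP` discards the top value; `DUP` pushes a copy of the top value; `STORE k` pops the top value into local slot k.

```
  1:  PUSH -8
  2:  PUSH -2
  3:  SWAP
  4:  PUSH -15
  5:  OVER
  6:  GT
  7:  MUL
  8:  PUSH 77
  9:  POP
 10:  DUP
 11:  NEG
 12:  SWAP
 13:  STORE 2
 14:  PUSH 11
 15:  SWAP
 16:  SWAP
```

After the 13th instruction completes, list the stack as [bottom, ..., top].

[-2, 0]

PUSH -8  -> [-8]
PUSH -2  -> [-8, -2]
SWAP     -> [-2, -8]
PUSH -15 -> [-2, -8, -15]
OVER     -> [-2, -8, -15, -8]
GT       -> [-2, -8, 0]
MUL      -> [-2, 0]
PUSH 77  -> [-2, 0, 77]
POP      -> [-2, 0]
DUP      -> [-2, 0, 0]
NEG      -> [-2, 0, 0]
SWAP     -> [-2, 0, 0]
STORE 2  -> [-2, 0]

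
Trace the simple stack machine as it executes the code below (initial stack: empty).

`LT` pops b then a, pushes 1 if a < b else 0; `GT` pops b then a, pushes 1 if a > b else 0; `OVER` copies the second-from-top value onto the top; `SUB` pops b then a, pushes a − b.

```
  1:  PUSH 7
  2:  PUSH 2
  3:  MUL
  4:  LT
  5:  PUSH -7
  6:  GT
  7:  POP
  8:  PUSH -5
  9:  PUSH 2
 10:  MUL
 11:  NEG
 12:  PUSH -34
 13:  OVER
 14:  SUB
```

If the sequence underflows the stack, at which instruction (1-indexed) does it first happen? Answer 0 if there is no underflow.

4

PUSH 7 : 7
PUSH 2 : 7 2
MUL    : 14
LT  — needs 2 operands, stack has 1 → underflow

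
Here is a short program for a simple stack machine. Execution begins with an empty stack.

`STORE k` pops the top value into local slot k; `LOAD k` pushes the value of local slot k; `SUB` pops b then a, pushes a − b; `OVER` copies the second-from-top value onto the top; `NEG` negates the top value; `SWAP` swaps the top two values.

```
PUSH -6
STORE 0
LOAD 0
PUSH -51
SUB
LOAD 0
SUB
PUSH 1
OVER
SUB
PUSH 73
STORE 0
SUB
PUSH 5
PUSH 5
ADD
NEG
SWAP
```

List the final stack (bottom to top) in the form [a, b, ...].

[-10, 101]

PUSH -6  -> [-6]
STORE 0  -> []
LOAD 0   -> [-6]
PUSH -51 -> [-6, -51]
SUB      -> [45]
LOAD 0   -> [45, -6]
SUB      -> [51]
PUSH 1   -> [51, 1]
OVER     -> [51, 1, 51]
SUB      -> [51, -50]
PUSH 73  -> [51, -50, 73]
STORE 0  -> [51, -50]
SUB      -> [101]
PUSH 5   -> [101, 5]
PUSH 5   -> [101, 5, 5]
ADD      -> [101, 10]
NEG      -> [101, -10]
SWAP     -> [-10, 101]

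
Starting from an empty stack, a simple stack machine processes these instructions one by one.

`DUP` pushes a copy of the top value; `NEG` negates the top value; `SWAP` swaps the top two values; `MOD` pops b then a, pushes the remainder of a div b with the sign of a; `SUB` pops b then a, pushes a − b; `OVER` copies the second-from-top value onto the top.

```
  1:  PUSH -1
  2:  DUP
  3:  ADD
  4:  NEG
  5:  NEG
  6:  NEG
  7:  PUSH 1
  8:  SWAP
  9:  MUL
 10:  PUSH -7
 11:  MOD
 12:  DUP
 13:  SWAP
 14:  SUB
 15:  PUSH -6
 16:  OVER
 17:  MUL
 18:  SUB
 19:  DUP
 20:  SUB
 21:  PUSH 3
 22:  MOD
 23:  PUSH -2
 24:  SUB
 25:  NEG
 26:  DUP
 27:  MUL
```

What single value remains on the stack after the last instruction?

PUSH -1 : -1
DUP     : -1 -1
ADD     : -2
NEG     : 2
NEG     : -2
NEG     : 2
PUSH 1  : 2 1
SWAP    : 1 2
MUL     : 2
PUSH -7 : 2 -7
MOD     : 2
DUP     : 2 2
SWAP    : 2 2
SUB     : 0
PUSH -6 : 0 -6
OVER    : 0 -6 0
MUL     : 0 0
SUB     : 0
DUP     : 0 0
SUB     : 0
PUSH 3  : 0 3
MOD     : 0
PUSH -2 : 0 -2
SUB     : 2
NEG     : -2
DUP     : -2 -2
MUL     : 4

4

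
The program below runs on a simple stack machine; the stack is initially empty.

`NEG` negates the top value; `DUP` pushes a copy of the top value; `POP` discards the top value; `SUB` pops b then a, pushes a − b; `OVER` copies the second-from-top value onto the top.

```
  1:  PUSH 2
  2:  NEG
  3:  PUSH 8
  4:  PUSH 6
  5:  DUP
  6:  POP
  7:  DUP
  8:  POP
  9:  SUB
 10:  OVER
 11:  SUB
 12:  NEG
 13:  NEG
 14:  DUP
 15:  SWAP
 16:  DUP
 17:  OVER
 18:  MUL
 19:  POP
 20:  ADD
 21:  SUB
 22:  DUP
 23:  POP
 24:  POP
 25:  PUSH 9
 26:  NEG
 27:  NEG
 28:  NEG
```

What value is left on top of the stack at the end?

PUSH 2  2
NEG     -2
PUSH 8  -2 8
PUSH 6  -2 8 6
DUP     -2 8 6 6
POP     -2 8 6
DUP     -2 8 6 6
POP     -2 8 6
SUB     -2 2
OVER    -2 2 -2
SUB     -2 4
NEG     -2 -4
NEG     -2 4
DUP     -2 4 4
SWAP    -2 4 4
DUP     -2 4 4 4
OVER    -2 4 4 4 4
MUL     -2 4 4 16
POP     -2 4 4
ADD     -2 8
SUB     -10
DUP     -10 -10
POP     -10
POP     (empty)
PUSH 9  9
NEG     -9
NEG     9
NEG     -9

-9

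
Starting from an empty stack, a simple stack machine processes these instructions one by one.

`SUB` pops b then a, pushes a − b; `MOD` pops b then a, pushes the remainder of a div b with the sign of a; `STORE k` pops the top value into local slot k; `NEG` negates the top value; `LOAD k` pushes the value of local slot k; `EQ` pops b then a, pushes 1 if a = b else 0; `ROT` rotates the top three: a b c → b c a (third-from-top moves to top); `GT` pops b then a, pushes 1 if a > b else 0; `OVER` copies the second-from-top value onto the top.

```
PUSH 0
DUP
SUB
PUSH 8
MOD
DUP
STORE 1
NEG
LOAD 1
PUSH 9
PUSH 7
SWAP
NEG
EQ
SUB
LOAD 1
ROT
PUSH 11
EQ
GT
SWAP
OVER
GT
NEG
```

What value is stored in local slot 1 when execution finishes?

0

PUSH 0  : [0]
DUP     : [0, 0]
SUB     : [0]
PUSH 8  : [0, 8]
MOD     : [0]
DUP     : [0, 0]
STORE 1 : [0]
NEG     : [0]
LOAD 1  : [0, 0]
PUSH 9  : [0, 0, 9]
PUSH 7  : [0, 0, 9, 7]
SWAP    : [0, 0, 7, 9]
NEG     : [0, 0, 7, -9]
EQ      : [0, 0, 0]
SUB     : [0, 0]
LOAD 1  : [0, 0, 0]
ROT     : [0, 0, 0]
PUSH 11 : [0, 0, 0, 11]
EQ      : [0, 0, 0]
GT      : [0, 0]
SWAP    : [0, 0]
OVER    : [0, 0, 0]
GT      : [0, 0]
NEG     : [0, 0]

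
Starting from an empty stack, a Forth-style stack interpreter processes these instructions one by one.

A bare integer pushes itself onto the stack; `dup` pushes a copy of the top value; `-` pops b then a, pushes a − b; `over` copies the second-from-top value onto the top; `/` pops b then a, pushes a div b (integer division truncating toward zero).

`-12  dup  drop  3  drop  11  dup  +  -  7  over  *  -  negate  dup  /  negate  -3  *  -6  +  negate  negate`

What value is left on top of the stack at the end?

-12    -> -12
dup    -> -12 -12
drop   -> -12
3      -> -12 3
drop   -> -12
11     -> -12 11
dup    -> -12 11 11
+      -> -12 22
-      -> -34
7      -> -34 7
over   -> -34 7 -34
*      -> -34 -238
-      -> 204
negate -> -204
dup    -> -204 -204
/      -> 1
negate -> -1
-3     -> -1 -3
*      -> 3
-6     -> 3 -6
+      -> -3
negate -> 3
negate -> -3

-3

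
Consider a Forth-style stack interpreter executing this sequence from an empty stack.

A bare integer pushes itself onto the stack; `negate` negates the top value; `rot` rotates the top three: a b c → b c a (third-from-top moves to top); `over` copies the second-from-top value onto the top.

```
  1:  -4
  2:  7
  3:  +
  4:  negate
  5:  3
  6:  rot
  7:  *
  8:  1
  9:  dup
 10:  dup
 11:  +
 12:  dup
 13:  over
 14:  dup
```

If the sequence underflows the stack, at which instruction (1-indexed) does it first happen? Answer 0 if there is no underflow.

6

-4     : -4
7      : -4 7
+      : 3
negate : -3
3      : -3 3
rot  — needs 3 operands, stack has 2 → underflow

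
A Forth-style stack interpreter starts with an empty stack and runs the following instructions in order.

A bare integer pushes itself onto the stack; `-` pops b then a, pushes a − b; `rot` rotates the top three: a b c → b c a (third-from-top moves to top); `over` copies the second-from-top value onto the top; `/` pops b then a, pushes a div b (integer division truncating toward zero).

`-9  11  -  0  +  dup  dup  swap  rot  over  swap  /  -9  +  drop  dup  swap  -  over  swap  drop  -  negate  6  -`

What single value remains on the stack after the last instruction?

-6

-9     -> -9
11     -> -9 11
-      -> -20
0      -> -20 0
+      -> -20
dup    -> -20 -20
dup    -> -20 -20 -20
swap   -> -20 -20 -20
rot    -> -20 -20 -20
over   -> -20 -20 -20 -20
swap   -> -20 -20 -20 -20
/      -> -20 -20 1
-9     -> -20 -20 1 -9
+      -> -20 -20 -8
drop   -> -20 -20
dup    -> -20 -20 -20
swap   -> -20 -20 -20
-      -> -20 0
over   -> -20 0 -20
swap   -> -20 -20 0
drop   -> -20 -20
-      -> 0
negate -> 0
6      -> 0 6
-      -> -6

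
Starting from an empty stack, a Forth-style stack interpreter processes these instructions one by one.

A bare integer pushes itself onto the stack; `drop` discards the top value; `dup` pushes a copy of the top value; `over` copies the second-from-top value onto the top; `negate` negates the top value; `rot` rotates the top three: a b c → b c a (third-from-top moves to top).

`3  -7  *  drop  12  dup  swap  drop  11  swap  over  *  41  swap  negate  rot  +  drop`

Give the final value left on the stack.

41

3      : [3]
-7     : [3, -7]
*      : [-21]
drop   : []
12     : [12]
dup    : [12, 12]
swap   : [12, 12]
drop   : [12]
11     : [12, 11]
swap   : [11, 12]
over   : [11, 12, 11]
*      : [11, 132]
41     : [11, 132, 41]
swap   : [11, 41, 132]
negate : [11, 41, -132]
rot    : [41, -132, 11]
+      : [41, -121]
drop   : [41]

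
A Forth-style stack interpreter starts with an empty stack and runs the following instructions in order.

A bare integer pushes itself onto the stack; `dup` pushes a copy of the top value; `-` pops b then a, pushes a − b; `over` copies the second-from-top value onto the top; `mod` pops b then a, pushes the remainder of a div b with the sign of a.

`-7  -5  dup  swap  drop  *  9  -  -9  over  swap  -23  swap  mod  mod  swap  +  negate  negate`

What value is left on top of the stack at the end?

-7     -> [-7]
-5     -> [-7, -5]
dup    -> [-7, -5, -5]
swap   -> [-7, -5, -5]
drop   -> [-7, -5]
*      -> [35]
9      -> [35, 9]
-      -> [26]
-9     -> [26, -9]
over   -> [26, -9, 26]
swap   -> [26, 26, -9]
-23    -> [26, 26, -9, -23]
swap   -> [26, 26, -23, -9]
mod    -> [26, 26, -5]
mod    -> [26, 1]
swap   -> [1, 26]
+      -> [27]
negate -> [-27]
negate -> [27]

27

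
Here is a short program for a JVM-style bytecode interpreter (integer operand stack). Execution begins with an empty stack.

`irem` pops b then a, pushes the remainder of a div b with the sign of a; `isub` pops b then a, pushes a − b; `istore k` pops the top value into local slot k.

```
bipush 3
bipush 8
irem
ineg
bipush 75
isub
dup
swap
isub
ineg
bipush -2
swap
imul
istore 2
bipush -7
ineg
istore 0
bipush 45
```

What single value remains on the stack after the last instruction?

bipush 3   [3]
bipush 8   [3, 8]
irem       [3]
ineg       [-3]
bipush 75  [-3, 75]
isub       [-78]
dup        [-78, -78]
swap       [-78, -78]
isub       [0]
ineg       [0]
bipush -2  [0, -2]
swap       [-2, 0]
imul       [0]
istore 2   []
bipush -7  [-7]
ineg       [7]
istore 0   []
bipush 45  [45]

45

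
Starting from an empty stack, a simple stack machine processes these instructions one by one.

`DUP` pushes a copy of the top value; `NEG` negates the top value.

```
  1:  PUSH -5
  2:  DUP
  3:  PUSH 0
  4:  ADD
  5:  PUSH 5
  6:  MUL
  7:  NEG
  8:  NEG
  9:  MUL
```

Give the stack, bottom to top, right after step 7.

PUSH -5 -> -5
DUP     -> -5 -5
PUSH 0  -> -5 -5 0
ADD     -> -5 -5
PUSH 5  -> -5 -5 5
MUL     -> -5 -25
NEG     -> -5 25

[-5, 25]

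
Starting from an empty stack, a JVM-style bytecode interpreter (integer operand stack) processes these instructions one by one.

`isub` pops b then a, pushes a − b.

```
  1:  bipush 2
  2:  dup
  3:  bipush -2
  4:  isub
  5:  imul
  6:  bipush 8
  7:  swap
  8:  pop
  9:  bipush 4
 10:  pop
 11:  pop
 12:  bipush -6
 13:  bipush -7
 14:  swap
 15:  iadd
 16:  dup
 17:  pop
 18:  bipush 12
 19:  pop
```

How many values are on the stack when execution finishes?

bipush 2   [2]
dup        [2, 2]
bipush -2  [2, 2, -2]
isub       [2, 4]
imul       [8]
bipush 8   [8, 8]
swap       [8, 8]
pop        [8]
bipush 4   [8, 4]
pop        [8]
pop        []
bipush -6  [-6]
bipush -7  [-6, -7]
swap       [-7, -6]
iadd       [-13]
dup        [-13, -13]
pop        [-13]
bipush 12  [-13, 12]
pop        [-13]

1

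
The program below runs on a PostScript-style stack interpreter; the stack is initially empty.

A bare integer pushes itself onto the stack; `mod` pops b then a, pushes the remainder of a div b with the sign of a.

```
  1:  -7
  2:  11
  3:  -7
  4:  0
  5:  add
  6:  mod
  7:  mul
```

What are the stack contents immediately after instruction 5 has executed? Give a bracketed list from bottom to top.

-7   -7
11   -7 11
-7   -7 11 -7
0    -7 11 -7 0
add  -7 11 -7

[-7, 11, -7]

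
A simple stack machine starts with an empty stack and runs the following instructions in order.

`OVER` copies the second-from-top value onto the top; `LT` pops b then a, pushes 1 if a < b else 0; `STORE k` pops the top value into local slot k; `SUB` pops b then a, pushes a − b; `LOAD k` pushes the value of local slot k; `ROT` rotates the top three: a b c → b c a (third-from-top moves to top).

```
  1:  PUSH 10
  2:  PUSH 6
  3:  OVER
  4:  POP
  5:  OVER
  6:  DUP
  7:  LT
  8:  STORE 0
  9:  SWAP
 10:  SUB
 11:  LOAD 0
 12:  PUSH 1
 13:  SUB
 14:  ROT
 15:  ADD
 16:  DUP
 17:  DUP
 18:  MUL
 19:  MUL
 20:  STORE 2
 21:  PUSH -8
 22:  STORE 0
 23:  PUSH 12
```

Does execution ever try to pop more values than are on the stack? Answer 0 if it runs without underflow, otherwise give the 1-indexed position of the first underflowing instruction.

14

PUSH 10 → 10
PUSH 6  → 10 6
OVER    → 10 6 10
POP     → 10 6
OVER    → 10 6 10
DUP     → 10 6 10 10
LT      → 10 6 0
STORE 0 → 10 6
SWAP    → 6 10
SUB     → -4
LOAD 0  → -4 0
PUSH 1  → -4 0 1
SUB     → -4 -1
ROT  — needs 3 operands, stack has 2 → underflow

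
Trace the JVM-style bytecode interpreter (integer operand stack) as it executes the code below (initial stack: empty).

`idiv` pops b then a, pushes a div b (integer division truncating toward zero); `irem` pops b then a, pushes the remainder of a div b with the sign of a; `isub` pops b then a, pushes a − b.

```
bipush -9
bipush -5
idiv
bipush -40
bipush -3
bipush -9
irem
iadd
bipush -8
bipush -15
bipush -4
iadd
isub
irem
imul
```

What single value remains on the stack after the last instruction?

bipush -9  : [-9]
bipush -5  : [-9, -5]
idiv       : [1]
bipush -40 : [1, -40]
bipush -3  : [1, -40, -3]
bipush -9  : [1, -40, -3, -9]
irem       : [1, -40, -3]
iadd       : [1, -43]
bipush -8  : [1, -43, -8]
bipush -15 : [1, -43, -8, -15]
bipush -4  : [1, -43, -8, -15, -4]
iadd       : [1, -43, -8, -19]
isub       : [1, -43, 11]
irem       : [1, -10]
imul       : [-10]

-10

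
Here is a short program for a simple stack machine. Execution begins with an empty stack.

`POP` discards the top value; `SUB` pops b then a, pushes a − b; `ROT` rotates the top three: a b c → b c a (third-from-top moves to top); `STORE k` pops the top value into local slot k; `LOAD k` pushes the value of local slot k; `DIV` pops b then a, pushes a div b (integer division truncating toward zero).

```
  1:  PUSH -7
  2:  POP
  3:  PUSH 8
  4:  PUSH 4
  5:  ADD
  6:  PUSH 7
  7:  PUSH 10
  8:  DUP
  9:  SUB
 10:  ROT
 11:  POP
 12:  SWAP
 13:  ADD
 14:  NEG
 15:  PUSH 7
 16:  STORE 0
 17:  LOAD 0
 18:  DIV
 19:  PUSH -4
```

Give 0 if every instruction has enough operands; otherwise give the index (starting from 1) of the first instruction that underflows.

0

PUSH -7  [-7]
POP      []
PUSH 8   [8]
PUSH 4   [8, 4]
ADD      [12]
PUSH 7   [12, 7]
PUSH 10  [12, 7, 10]
DUP      [12, 7, 10, 10]
SUB      [12, 7, 0]
ROT      [7, 0, 12]
POP      [7, 0]
SWAP     [0, 7]
ADD      [7]
NEG      [-7]
PUSH 7   [-7, 7]
STORE 0  [-7]
LOAD 0   [-7, 7]
DIV      [-1]
PUSH -4  [-1, -4]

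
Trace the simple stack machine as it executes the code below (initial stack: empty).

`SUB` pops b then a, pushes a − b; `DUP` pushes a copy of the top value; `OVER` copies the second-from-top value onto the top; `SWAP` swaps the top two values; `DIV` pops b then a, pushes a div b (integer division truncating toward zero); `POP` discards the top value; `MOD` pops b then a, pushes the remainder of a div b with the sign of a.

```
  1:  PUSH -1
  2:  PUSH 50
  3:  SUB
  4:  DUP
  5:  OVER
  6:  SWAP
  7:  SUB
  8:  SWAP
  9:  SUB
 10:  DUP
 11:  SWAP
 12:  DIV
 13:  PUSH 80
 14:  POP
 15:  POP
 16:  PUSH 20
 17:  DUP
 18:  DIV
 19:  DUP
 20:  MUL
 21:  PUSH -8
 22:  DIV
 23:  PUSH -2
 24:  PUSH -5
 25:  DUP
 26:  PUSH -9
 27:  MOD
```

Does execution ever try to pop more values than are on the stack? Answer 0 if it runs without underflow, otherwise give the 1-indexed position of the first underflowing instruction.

0

PUSH -1  -1
PUSH 50  -1 50
SUB      -51
DUP      -51 -51
OVER     -51 -51 -51
SWAP     -51 -51 -51
SUB      -51 0
SWAP     0 -51
SUB      51
DUP      51 51
SWAP     51 51
DIV      1
PUSH 80  1 80
POP      1
POP      (empty)
PUSH 20  20
DUP      20 20
DIV      1
DUP      1 1
MUL      1
PUSH -8  1 -8
DIV      0
PUSH -2  0 -2
PUSH -5  0 -2 -5
DUP      0 -2 -5 -5
PUSH -9  0 -2 -5 -5 -9
MOD      0 -2 -5 -5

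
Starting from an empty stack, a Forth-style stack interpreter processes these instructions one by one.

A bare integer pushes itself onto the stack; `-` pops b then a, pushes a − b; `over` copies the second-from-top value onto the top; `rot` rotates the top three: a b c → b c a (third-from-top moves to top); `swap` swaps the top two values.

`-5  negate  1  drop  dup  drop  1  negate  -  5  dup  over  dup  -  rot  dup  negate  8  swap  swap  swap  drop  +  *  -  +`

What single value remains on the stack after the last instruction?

-5     : [-5]
negate : [5]
1      : [5, 1]
drop   : [5]
dup    : [5, 5]
drop   : [5]
1      : [5, 1]
negate : [5, -1]
-      : [6]
5      : [6, 5]
dup    : [6, 5, 5]
over   : [6, 5, 5, 5]
dup    : [6, 5, 5, 5, 5]
-      : [6, 5, 5, 0]
rot    : [6, 5, 0, 5]
dup    : [6, 5, 0, 5, 5]
negate : [6, 5, 0, 5, -5]
8      : [6, 5, 0, 5, -5, 8]
swap   : [6, 5, 0, 5, 8, -5]
swap   : [6, 5, 0, 5, -5, 8]
swap   : [6, 5, 0, 5, 8, -5]
drop   : [6, 5, 0, 5, 8]
+      : [6, 5, 0, 13]
*      : [6, 5, 0]
-      : [6, 5]
+      : [11]

11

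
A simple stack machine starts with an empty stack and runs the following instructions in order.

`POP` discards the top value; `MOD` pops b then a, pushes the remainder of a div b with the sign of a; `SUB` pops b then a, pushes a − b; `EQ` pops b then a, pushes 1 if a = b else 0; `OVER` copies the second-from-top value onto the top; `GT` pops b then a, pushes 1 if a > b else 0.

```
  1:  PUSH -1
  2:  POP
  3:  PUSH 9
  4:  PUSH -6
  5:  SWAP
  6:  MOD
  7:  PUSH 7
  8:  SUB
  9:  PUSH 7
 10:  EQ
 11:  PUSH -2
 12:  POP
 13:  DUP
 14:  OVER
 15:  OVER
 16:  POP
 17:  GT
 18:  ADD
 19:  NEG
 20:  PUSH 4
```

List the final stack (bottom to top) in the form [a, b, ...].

[0, 4]

PUSH -1 → -1
POP     → (empty)
PUSH 9  → 9
PUSH -6 → 9 -6
SWAP    → -6 9
MOD     → -6
PUSH 7  → -6 7
SUB     → -13
PUSH 7  → -13 7
EQ      → 0
PUSH -2 → 0 -2
POP     → 0
DUP     → 0 0
OVER    → 0 0 0
OVER    → 0 0 0 0
POP     → 0 0 0
GT      → 0 0
ADD     → 0
NEG     → 0
PUSH 4  → 0 4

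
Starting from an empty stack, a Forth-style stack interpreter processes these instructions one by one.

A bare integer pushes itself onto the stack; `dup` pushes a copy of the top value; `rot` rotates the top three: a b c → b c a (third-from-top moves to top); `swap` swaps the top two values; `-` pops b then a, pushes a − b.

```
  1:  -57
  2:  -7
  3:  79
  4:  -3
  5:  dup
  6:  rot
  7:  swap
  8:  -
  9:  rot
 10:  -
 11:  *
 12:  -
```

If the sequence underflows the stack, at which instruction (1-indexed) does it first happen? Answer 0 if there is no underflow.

0

-57  → -57
-7   → -57 -7
79   → -57 -7 79
-3   → -57 -7 79 -3
dup  → -57 -7 79 -3 -3
rot  → -57 -7 -3 -3 79
swap → -57 -7 -3 79 -3
-    → -57 -7 -3 82
rot  → -57 -3 82 -7
-    → -57 -3 89
*    → -57 -267
-    → 210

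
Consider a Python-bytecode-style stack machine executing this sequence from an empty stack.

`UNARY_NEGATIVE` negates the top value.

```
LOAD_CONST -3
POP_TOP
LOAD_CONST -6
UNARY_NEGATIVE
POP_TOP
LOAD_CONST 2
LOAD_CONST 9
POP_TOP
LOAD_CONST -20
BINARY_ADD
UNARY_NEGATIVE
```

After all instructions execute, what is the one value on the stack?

LOAD_CONST -3  : [-3]
POP_TOP        : []
LOAD_CONST -6  : [-6]
UNARY_NEGATIVE : [6]
POP_TOP        : []
LOAD_CONST 2   : [2]
LOAD_CONST 9   : [2, 9]
POP_TOP        : [2]
LOAD_CONST -20 : [2, -20]
BINARY_ADD     : [-18]
UNARY_NEGATIVE : [18]

18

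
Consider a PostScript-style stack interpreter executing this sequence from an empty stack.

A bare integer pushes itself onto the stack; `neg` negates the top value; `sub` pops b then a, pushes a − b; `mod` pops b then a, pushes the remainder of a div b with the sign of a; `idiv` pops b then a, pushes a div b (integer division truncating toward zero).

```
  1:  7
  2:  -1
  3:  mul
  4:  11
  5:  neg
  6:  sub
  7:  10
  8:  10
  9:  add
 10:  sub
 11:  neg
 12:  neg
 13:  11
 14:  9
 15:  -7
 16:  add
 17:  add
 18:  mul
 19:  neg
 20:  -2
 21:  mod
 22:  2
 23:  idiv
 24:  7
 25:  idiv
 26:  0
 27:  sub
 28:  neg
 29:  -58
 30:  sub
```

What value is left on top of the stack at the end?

58

7    → 7
-1   → 7 -1
mul  → -7
11   → -7 11
neg  → -7 -11
sub  → 4
10   → 4 10
10   → 4 10 10
add  → 4 20
sub  → -16
neg  → 16
neg  → -16
11   → -16 11
9    → -16 11 9
-7   → -16 11 9 -7
add  → -16 11 2
add  → -16 13
mul  → -208
neg  → 208
-2   → 208 -2
mod  → 0
2    → 0 2
idiv → 0
7    → 0 7
idiv → 0
0    → 0 0
sub  → 0
neg  → 0
-58  → 0 -58
sub  → 58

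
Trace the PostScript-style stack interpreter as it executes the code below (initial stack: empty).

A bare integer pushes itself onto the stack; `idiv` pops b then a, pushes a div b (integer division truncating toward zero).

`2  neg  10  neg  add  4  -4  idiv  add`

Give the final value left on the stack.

2    → [2]
neg  → [-2]
10   → [-2, 10]
neg  → [-2, -10]
add  → [-12]
4    → [-12, 4]
-4   → [-12, 4, -4]
idiv → [-12, -1]
add  → [-13]

-13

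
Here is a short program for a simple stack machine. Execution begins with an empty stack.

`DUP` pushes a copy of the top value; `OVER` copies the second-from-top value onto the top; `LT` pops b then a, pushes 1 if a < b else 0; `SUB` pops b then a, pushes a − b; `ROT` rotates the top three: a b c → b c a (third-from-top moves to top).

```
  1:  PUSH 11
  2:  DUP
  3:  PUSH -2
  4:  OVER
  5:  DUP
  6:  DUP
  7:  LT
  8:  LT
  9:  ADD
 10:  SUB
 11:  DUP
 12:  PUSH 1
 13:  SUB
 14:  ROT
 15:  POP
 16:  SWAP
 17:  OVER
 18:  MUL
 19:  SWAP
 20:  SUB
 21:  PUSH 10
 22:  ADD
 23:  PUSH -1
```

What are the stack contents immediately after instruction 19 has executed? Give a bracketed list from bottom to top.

[156, 12]

PUSH 11 → [11]
DUP     → [11, 11]
PUSH -2 → [11, 11, -2]
OVER    → [11, 11, -2, 11]
DUP     → [11, 11, -2, 11, 11]
DUP     → [11, 11, -2, 11, 11, 11]
LT      → [11, 11, -2, 11, 0]
LT      → [11, 11, -2, 0]
ADD     → [11, 11, -2]
SUB     → [11, 13]
DUP     → [11, 13, 13]
PUSH 1  → [11, 13, 13, 1]
SUB     → [11, 13, 12]
ROT     → [13, 12, 11]
POP     → [13, 12]
SWAP    → [12, 13]
OVER    → [12, 13, 12]
MUL     → [12, 156]
SWAP    → [156, 12]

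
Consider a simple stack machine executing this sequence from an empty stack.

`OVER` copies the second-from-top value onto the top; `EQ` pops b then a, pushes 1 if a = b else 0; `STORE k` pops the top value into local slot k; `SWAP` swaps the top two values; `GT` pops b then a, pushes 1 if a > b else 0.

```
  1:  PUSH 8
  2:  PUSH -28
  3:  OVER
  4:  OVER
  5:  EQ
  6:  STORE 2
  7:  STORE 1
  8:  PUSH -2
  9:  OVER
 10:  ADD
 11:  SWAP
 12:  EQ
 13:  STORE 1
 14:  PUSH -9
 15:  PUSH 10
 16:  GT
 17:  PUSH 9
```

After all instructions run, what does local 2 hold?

0

PUSH 8    [8]
PUSH -28  [8, -28]
OVER      [8, -28, 8]
OVER      [8, -28, 8, -28]
EQ        [8, -28, 0]
STORE 2   [8, -28]
STORE 1   [8]
PUSH -2   [8, -2]
OVER      [8, -2, 8]
ADD       [8, 6]
SWAP      [6, 8]
EQ        [0]
STORE 1   []
PUSH -9   [-9]
PUSH 10   [-9, 10]
GT        [0]
PUSH 9    [0, 9]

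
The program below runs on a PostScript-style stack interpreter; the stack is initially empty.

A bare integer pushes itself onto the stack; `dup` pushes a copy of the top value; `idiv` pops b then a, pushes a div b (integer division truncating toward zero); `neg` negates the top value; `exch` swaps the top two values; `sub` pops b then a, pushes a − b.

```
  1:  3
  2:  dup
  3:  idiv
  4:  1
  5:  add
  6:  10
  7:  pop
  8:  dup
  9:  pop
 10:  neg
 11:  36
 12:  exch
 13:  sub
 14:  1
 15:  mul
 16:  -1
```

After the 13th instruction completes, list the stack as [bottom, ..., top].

3    → [3]
dup  → [3, 3]
idiv → [1]
1    → [1, 1]
add  → [2]
10   → [2, 10]
pop  → [2]
dup  → [2, 2]
pop  → [2]
neg  → [-2]
36   → [-2, 36]
exch → [36, -2]
sub  → [38]

[38]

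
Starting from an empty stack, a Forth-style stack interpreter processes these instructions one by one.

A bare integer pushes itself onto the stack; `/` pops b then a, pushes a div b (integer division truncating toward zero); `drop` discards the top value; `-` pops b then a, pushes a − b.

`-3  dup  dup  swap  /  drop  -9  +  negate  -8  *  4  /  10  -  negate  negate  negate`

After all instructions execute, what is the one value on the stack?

-3     -> -3
dup    -> -3 -3
dup    -> -3 -3 -3
swap   -> -3 -3 -3
/      -> -3 1
drop   -> -3
-9     -> -3 -9
+      -> -12
negate -> 12
-8     -> 12 -8
*      -> -96
4      -> -96 4
/      -> -24
10     -> -24 10
-      -> -34
negate -> 34
negate -> -34
negate -> 34

34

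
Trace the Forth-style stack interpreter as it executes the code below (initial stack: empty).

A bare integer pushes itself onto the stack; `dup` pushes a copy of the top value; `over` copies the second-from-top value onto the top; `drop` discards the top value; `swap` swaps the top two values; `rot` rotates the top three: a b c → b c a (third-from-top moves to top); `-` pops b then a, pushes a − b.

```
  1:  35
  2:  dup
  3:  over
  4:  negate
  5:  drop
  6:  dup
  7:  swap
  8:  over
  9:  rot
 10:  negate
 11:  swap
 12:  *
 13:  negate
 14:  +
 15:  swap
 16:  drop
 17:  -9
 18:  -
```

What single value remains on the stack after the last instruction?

35      [35]
dup     [35, 35]
over    [35, 35, 35]
negate  [35, 35, -35]
drop    [35, 35]
dup     [35, 35, 35]
swap    [35, 35, 35]
over    [35, 35, 35, 35]
rot     [35, 35, 35, 35]
negate  [35, 35, 35, -35]
swap    [35, 35, -35, 35]
*       [35, 35, -1225]
negate  [35, 35, 1225]
+       [35, 1260]
swap    [1260, 35]
drop    [1260]
-9      [1260, -9]
-       [1269]

1269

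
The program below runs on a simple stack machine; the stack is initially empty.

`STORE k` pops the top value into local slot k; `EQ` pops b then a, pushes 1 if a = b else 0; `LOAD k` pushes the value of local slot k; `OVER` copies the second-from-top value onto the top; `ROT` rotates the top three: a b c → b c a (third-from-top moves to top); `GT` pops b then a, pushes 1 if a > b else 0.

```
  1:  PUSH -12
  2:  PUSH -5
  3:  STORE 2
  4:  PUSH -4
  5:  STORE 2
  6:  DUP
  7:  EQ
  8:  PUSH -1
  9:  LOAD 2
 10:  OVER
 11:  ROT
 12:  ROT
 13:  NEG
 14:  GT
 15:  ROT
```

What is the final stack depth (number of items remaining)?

3

PUSH -12 -> [-12]
PUSH -5  -> [-12, -5]
STORE 2  -> [-12]
PUSH -4  -> [-12, -4]
STORE 2  -> [-12]
DUP      -> [-12, -12]
EQ       -> [1]
PUSH -1  -> [1, -1]
LOAD 2   -> [1, -1, -4]
OVER     -> [1, -1, -4, -1]
ROT      -> [1, -4, -1, -1]
ROT      -> [1, -1, -1, -4]
NEG      -> [1, -1, -1, 4]
GT       -> [1, -1, 0]
ROT      -> [-1, 0, 1]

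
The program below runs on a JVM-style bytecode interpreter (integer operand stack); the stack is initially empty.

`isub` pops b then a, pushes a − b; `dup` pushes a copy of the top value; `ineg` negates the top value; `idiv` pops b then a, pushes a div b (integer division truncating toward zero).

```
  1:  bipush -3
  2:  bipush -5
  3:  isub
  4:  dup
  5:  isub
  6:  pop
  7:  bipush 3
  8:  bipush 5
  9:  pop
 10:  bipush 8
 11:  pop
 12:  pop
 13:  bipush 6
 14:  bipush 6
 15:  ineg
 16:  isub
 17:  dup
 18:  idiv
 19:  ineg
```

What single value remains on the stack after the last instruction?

bipush -3  -3
bipush -5  -3 -5
isub       2
dup        2 2
isub       0
pop        (empty)
bipush 3   3
bipush 5   3 5
pop        3
bipush 8   3 8
pop        3
pop        (empty)
bipush 6   6
bipush 6   6 6
ineg       6 -6
isub       12
dup        12 12
idiv       1
ineg       -1

-1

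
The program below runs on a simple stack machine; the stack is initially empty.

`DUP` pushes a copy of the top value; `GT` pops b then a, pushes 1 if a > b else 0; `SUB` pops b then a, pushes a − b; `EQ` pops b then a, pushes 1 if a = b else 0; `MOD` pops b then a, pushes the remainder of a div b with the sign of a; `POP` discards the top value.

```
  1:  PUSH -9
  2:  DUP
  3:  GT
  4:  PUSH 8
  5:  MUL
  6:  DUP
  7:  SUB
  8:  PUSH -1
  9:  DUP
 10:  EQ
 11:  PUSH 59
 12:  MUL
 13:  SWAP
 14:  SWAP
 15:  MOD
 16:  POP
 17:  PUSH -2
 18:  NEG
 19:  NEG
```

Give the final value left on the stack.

PUSH -9 : -9
DUP     : -9 -9
GT      : 0
PUSH 8  : 0 8
MUL     : 0
DUP     : 0 0
SUB     : 0
PUSH -1 : 0 -1
DUP     : 0 -1 -1
EQ      : 0 1
PUSH 59 : 0 1 59
MUL     : 0 59
SWAP    : 59 0
SWAP    : 0 59
MOD     : 0
POP     : (empty)
PUSH -2 : -2
NEG     : 2
NEG     : -2

-2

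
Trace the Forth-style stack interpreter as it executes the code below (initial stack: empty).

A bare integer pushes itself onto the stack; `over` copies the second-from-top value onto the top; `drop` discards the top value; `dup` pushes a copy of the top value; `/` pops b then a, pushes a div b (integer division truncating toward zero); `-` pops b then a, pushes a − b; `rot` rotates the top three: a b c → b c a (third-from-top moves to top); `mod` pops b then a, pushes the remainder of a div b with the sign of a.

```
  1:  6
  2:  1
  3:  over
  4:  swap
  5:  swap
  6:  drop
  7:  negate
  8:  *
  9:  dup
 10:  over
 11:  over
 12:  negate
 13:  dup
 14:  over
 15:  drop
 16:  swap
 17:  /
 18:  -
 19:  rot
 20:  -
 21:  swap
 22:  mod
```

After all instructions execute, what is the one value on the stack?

6       6
1       6 1
over    6 1 6
swap    6 6 1
swap    6 1 6
drop    6 1
negate  6 -1
*       -6
dup     -6 -6
over    -6 -6 -6
over    -6 -6 -6 -6
negate  -6 -6 -6 6
dup     -6 -6 -6 6 6
over    -6 -6 -6 6 6 6
drop    -6 -6 -6 6 6
swap    -6 -6 -6 6 6
/       -6 -6 -6 1
-       -6 -6 -7
rot     -6 -7 -6
-       -6 -1
swap    -1 -6
mod     -1

-1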